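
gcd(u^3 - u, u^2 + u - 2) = u - 1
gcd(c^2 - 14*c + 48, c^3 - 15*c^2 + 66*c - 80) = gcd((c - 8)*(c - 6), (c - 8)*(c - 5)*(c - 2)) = c - 8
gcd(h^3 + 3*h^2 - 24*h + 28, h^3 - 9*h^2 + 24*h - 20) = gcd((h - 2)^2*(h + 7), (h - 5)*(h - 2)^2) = h^2 - 4*h + 4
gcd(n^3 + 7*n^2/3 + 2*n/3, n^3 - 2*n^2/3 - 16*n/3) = n^2 + 2*n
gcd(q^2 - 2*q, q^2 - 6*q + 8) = q - 2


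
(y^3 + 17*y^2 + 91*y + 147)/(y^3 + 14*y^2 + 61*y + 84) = (y + 7)/(y + 4)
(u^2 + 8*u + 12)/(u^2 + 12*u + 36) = (u + 2)/(u + 6)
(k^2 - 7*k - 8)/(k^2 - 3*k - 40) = (k + 1)/(k + 5)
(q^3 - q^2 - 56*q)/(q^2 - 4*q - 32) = q*(q + 7)/(q + 4)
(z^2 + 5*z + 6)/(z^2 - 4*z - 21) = (z + 2)/(z - 7)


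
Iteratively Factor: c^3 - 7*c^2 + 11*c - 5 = (c - 1)*(c^2 - 6*c + 5) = (c - 5)*(c - 1)*(c - 1)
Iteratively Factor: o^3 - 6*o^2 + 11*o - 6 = (o - 3)*(o^2 - 3*o + 2) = (o - 3)*(o - 1)*(o - 2)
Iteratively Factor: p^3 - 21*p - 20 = (p - 5)*(p^2 + 5*p + 4) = (p - 5)*(p + 4)*(p + 1)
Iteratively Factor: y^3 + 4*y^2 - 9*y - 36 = (y + 3)*(y^2 + y - 12) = (y - 3)*(y + 3)*(y + 4)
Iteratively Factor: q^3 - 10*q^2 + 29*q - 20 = (q - 5)*(q^2 - 5*q + 4) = (q - 5)*(q - 1)*(q - 4)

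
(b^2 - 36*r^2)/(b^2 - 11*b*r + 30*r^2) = (-b - 6*r)/(-b + 5*r)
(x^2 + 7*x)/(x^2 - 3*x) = (x + 7)/(x - 3)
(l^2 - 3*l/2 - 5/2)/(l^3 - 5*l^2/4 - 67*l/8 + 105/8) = 4*(l + 1)/(4*l^2 + 5*l - 21)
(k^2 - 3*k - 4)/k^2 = 1 - 3/k - 4/k^2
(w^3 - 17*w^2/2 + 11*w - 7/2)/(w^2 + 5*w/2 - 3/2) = (w^2 - 8*w + 7)/(w + 3)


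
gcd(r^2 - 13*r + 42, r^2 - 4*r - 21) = r - 7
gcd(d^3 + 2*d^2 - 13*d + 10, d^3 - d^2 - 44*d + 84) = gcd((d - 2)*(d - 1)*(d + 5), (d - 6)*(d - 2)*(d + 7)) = d - 2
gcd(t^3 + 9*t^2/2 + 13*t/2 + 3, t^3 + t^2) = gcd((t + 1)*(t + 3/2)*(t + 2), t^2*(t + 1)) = t + 1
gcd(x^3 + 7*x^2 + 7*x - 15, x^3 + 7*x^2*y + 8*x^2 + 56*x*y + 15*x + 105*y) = x^2 + 8*x + 15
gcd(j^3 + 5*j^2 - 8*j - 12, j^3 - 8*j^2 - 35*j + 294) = j + 6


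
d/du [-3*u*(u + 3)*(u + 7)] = -9*u^2 - 60*u - 63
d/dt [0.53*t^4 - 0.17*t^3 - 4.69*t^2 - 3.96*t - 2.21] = 2.12*t^3 - 0.51*t^2 - 9.38*t - 3.96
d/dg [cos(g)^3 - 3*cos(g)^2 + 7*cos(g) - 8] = (-3*cos(g)^2 + 6*cos(g) - 7)*sin(g)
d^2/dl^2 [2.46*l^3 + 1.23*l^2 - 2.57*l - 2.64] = 14.76*l + 2.46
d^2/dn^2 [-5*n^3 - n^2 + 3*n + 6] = -30*n - 2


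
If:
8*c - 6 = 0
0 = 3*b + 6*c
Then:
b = -3/2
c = 3/4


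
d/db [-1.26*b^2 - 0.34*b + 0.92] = -2.52*b - 0.34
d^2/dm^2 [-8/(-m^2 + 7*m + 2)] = 16*(m^2 - 7*m - (2*m - 7)^2 - 2)/(-m^2 + 7*m + 2)^3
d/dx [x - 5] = 1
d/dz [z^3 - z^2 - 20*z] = 3*z^2 - 2*z - 20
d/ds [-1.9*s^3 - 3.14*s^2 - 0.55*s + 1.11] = -5.7*s^2 - 6.28*s - 0.55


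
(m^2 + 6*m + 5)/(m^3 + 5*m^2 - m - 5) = 1/(m - 1)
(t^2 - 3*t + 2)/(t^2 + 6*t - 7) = (t - 2)/(t + 7)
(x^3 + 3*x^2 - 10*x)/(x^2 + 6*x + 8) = x*(x^2 + 3*x - 10)/(x^2 + 6*x + 8)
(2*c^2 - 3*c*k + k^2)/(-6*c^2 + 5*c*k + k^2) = (-2*c + k)/(6*c + k)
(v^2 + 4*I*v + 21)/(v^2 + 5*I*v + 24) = (v + 7*I)/(v + 8*I)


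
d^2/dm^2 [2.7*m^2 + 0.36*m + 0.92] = 5.40000000000000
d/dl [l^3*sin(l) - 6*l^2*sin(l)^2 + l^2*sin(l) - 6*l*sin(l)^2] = l^3*cos(l) + 3*l^2*sin(l) - 6*l^2*sin(2*l) + l^2*cos(l) + 2*l*sin(l) + 6*sqrt(2)*l*cos(2*l + pi/4) - 6*l + 3*cos(2*l) - 3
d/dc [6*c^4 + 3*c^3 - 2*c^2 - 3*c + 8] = 24*c^3 + 9*c^2 - 4*c - 3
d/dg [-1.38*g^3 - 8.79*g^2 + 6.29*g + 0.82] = -4.14*g^2 - 17.58*g + 6.29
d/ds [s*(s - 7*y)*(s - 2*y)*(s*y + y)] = y*(4*s^3 - 27*s^2*y + 3*s^2 + 28*s*y^2 - 18*s*y + 14*y^2)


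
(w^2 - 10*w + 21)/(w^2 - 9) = (w - 7)/(w + 3)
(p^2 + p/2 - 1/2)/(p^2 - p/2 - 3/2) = (2*p - 1)/(2*p - 3)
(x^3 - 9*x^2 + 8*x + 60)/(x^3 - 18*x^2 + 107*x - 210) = (x + 2)/(x - 7)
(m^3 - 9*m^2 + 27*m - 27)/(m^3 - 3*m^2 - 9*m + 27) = (m - 3)/(m + 3)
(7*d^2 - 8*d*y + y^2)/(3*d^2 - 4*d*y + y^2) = (-7*d + y)/(-3*d + y)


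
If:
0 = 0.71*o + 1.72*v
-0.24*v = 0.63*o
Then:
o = 0.00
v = 0.00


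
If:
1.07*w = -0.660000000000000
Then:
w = -0.62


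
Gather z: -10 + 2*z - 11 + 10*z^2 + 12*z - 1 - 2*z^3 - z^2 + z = -2*z^3 + 9*z^2 + 15*z - 22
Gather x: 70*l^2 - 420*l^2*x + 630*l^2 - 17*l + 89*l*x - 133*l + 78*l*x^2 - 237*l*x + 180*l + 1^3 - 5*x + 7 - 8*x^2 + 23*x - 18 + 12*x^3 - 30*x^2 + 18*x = 700*l^2 + 30*l + 12*x^3 + x^2*(78*l - 38) + x*(-420*l^2 - 148*l + 36) - 10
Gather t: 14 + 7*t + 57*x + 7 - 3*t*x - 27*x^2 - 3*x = t*(7 - 3*x) - 27*x^2 + 54*x + 21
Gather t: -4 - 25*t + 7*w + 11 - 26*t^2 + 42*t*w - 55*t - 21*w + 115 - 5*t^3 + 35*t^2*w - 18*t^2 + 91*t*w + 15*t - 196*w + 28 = -5*t^3 + t^2*(35*w - 44) + t*(133*w - 65) - 210*w + 150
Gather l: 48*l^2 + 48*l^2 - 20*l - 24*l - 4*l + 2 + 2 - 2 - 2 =96*l^2 - 48*l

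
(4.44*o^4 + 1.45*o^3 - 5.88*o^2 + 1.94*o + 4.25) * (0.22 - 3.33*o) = -14.7852*o^5 - 3.8517*o^4 + 19.8994*o^3 - 7.7538*o^2 - 13.7257*o + 0.935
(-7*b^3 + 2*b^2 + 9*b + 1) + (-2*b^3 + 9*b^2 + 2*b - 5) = -9*b^3 + 11*b^2 + 11*b - 4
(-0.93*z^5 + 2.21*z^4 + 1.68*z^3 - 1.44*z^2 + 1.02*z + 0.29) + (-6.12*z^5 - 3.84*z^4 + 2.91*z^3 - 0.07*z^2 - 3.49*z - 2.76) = -7.05*z^5 - 1.63*z^4 + 4.59*z^3 - 1.51*z^2 - 2.47*z - 2.47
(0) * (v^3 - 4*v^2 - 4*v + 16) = 0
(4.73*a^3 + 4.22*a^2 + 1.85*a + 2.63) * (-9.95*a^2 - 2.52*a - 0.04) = -47.0635*a^5 - 53.9086*a^4 - 29.2311*a^3 - 30.9993*a^2 - 6.7016*a - 0.1052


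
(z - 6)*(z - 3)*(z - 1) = z^3 - 10*z^2 + 27*z - 18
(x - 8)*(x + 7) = x^2 - x - 56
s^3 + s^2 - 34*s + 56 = (s - 4)*(s - 2)*(s + 7)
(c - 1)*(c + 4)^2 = c^3 + 7*c^2 + 8*c - 16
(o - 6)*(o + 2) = o^2 - 4*o - 12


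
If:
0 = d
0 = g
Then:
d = 0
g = 0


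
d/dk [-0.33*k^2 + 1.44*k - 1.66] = 1.44 - 0.66*k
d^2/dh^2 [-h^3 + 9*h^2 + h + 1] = 18 - 6*h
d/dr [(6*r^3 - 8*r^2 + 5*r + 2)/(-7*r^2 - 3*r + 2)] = (-42*r^4 - 36*r^3 + 95*r^2 - 4*r + 16)/(49*r^4 + 42*r^3 - 19*r^2 - 12*r + 4)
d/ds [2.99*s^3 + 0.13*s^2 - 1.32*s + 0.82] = 8.97*s^2 + 0.26*s - 1.32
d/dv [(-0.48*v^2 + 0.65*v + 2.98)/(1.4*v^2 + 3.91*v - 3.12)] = (-2.7868*v^2 - 5.3488*v - 13.6798)/(1.96*v^4 + 10.948*v^3 + 6.5521*v^2 - 24.3984*v + 9.7344)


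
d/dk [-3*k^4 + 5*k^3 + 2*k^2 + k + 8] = -12*k^3 + 15*k^2 + 4*k + 1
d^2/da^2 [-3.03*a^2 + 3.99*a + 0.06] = -6.06000000000000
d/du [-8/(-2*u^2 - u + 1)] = 8*(-4*u - 1)/(2*u^2 + u - 1)^2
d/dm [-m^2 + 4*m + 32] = 4 - 2*m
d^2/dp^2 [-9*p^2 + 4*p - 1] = -18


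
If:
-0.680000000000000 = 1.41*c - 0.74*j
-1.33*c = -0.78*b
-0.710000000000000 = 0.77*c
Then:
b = -1.57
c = -0.92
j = -0.84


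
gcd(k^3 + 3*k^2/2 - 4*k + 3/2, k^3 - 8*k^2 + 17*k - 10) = k - 1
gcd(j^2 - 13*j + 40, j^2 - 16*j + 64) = j - 8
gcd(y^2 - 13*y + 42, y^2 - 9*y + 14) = y - 7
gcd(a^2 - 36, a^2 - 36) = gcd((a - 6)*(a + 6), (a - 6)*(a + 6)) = a^2 - 36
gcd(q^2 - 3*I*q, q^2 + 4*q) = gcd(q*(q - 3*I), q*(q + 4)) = q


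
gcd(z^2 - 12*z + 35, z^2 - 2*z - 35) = z - 7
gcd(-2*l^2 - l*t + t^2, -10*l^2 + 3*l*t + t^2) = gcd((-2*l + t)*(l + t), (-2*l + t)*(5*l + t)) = -2*l + t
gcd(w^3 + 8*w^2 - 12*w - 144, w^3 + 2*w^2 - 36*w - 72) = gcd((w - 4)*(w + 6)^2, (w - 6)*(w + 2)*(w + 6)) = w + 6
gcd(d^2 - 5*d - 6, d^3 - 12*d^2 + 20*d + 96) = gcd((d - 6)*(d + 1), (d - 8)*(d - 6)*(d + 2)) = d - 6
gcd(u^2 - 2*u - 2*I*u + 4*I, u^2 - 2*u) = u - 2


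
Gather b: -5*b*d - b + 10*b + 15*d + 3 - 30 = b*(9 - 5*d) + 15*d - 27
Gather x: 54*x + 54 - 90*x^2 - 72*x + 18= -90*x^2 - 18*x + 72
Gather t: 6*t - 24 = 6*t - 24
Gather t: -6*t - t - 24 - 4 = -7*t - 28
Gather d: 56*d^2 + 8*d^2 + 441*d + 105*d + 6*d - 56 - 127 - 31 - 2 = 64*d^2 + 552*d - 216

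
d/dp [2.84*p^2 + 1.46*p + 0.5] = 5.68*p + 1.46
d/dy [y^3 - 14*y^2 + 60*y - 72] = 3*y^2 - 28*y + 60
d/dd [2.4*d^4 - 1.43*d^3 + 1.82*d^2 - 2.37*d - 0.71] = 9.6*d^3 - 4.29*d^2 + 3.64*d - 2.37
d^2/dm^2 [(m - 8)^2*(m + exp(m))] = m^2*exp(m) - 12*m*exp(m) + 6*m + 34*exp(m) - 32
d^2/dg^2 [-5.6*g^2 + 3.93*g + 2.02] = -11.2000000000000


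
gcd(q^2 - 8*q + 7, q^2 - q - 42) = q - 7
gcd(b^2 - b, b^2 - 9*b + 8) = b - 1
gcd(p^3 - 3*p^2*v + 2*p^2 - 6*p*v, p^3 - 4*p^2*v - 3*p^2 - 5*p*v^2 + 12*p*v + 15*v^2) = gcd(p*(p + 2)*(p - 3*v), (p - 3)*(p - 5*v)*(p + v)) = 1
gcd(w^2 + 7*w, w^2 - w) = w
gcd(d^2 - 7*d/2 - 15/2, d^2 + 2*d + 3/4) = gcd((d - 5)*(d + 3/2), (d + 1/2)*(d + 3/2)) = d + 3/2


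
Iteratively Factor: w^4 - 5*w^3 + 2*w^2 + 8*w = (w - 4)*(w^3 - w^2 - 2*w) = (w - 4)*(w + 1)*(w^2 - 2*w) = (w - 4)*(w - 2)*(w + 1)*(w)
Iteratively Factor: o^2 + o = (o)*(o + 1)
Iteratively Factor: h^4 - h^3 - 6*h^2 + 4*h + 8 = (h - 2)*(h^3 + h^2 - 4*h - 4) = (h - 2)*(h + 1)*(h^2 - 4) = (h - 2)*(h + 1)*(h + 2)*(h - 2)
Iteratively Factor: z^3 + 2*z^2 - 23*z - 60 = (z + 3)*(z^2 - z - 20) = (z - 5)*(z + 3)*(z + 4)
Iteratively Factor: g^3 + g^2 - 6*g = (g - 2)*(g^2 + 3*g) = g*(g - 2)*(g + 3)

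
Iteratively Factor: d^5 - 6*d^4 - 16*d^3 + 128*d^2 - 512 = (d + 2)*(d^4 - 8*d^3 + 128*d - 256) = (d - 4)*(d + 2)*(d^3 - 4*d^2 - 16*d + 64) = (d - 4)*(d + 2)*(d + 4)*(d^2 - 8*d + 16) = (d - 4)^2*(d + 2)*(d + 4)*(d - 4)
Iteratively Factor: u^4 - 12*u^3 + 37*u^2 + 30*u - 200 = (u - 4)*(u^3 - 8*u^2 + 5*u + 50) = (u - 5)*(u - 4)*(u^2 - 3*u - 10) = (u - 5)^2*(u - 4)*(u + 2)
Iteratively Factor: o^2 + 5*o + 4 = (o + 4)*(o + 1)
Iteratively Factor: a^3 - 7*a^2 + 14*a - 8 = (a - 2)*(a^2 - 5*a + 4) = (a - 2)*(a - 1)*(a - 4)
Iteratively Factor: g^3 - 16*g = (g)*(g^2 - 16) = g*(g + 4)*(g - 4)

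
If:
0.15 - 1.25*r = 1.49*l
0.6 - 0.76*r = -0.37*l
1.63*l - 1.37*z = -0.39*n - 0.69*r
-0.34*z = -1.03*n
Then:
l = -0.40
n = -0.06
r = 0.60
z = -0.19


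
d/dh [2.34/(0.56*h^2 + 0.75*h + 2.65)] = (-2.6208*h - 1.755)/(0.56*h^2 + 0.75*h + 2.65)^2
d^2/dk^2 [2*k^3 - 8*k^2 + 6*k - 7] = 12*k - 16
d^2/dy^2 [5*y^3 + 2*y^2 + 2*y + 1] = 30*y + 4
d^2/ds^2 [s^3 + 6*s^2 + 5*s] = 6*s + 12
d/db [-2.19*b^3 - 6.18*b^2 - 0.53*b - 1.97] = -6.57*b^2 - 12.36*b - 0.53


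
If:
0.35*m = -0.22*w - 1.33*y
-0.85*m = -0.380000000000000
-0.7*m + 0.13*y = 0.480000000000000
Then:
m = 0.45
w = -37.59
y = 6.10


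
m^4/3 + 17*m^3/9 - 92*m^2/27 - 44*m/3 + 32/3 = (m/3 + 1)*(m - 8/3)*(m - 2/3)*(m + 6)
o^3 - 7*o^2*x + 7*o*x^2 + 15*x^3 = (o - 5*x)*(o - 3*x)*(o + x)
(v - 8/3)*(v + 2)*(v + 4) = v^3 + 10*v^2/3 - 8*v - 64/3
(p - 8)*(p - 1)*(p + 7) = p^3 - 2*p^2 - 55*p + 56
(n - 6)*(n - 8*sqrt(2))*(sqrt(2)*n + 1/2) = sqrt(2)*n^3 - 31*n^2/2 - 6*sqrt(2)*n^2 - 4*sqrt(2)*n + 93*n + 24*sqrt(2)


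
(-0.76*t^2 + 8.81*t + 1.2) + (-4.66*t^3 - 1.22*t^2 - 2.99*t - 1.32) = -4.66*t^3 - 1.98*t^2 + 5.82*t - 0.12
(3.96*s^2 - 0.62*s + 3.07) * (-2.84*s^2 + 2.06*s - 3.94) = -11.2464*s^4 + 9.9184*s^3 - 25.5984*s^2 + 8.767*s - 12.0958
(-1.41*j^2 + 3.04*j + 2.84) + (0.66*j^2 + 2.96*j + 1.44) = -0.75*j^2 + 6.0*j + 4.28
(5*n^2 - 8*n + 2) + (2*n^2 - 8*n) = 7*n^2 - 16*n + 2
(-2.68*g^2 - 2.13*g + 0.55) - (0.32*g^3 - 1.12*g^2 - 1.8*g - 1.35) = -0.32*g^3 - 1.56*g^2 - 0.33*g + 1.9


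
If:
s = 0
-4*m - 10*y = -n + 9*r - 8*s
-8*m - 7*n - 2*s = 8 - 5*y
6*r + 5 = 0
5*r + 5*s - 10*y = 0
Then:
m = 859/432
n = -401/108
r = -5/6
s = 0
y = -5/12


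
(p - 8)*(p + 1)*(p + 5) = p^3 - 2*p^2 - 43*p - 40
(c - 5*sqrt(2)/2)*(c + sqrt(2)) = c^2 - 3*sqrt(2)*c/2 - 5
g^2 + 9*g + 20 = (g + 4)*(g + 5)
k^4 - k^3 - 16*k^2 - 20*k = k*(k - 5)*(k + 2)^2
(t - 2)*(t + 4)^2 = t^3 + 6*t^2 - 32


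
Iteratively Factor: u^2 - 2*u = (u - 2)*(u)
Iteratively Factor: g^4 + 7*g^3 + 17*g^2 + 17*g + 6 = (g + 3)*(g^3 + 4*g^2 + 5*g + 2) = (g + 1)*(g + 3)*(g^2 + 3*g + 2) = (g + 1)*(g + 2)*(g + 3)*(g + 1)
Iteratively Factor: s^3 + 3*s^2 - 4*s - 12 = (s - 2)*(s^2 + 5*s + 6) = (s - 2)*(s + 3)*(s + 2)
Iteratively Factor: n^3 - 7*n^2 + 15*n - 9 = (n - 1)*(n^2 - 6*n + 9) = (n - 3)*(n - 1)*(n - 3)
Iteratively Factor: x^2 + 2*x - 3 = (x - 1)*(x + 3)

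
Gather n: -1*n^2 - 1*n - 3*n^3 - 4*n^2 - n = -3*n^3 - 5*n^2 - 2*n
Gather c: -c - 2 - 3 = -c - 5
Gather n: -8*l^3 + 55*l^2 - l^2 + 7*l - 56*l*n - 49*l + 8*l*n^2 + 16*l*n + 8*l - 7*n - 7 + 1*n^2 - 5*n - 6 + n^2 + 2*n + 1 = -8*l^3 + 54*l^2 - 34*l + n^2*(8*l + 2) + n*(-40*l - 10) - 12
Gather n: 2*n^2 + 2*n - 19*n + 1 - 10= 2*n^2 - 17*n - 9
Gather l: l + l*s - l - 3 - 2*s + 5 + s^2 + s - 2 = l*s + s^2 - s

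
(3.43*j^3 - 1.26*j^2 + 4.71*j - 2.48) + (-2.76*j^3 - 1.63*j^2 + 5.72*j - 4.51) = 0.67*j^3 - 2.89*j^2 + 10.43*j - 6.99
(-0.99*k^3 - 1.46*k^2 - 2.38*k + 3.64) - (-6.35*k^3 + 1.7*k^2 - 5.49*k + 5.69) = 5.36*k^3 - 3.16*k^2 + 3.11*k - 2.05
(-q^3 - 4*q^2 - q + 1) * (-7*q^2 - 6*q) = 7*q^5 + 34*q^4 + 31*q^3 - q^2 - 6*q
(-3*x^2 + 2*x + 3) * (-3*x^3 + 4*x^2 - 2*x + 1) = 9*x^5 - 18*x^4 + 5*x^3 + 5*x^2 - 4*x + 3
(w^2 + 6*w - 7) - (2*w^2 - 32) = -w^2 + 6*w + 25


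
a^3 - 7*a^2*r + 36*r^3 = (a - 6*r)*(a - 3*r)*(a + 2*r)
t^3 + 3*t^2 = t^2*(t + 3)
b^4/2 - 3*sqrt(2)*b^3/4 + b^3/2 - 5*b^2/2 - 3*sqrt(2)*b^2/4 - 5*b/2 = b*(b/2 + 1/2)*(b - 5*sqrt(2)/2)*(b + sqrt(2))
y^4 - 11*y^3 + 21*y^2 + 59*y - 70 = (y - 7)*(y - 5)*(y - 1)*(y + 2)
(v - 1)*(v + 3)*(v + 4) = v^3 + 6*v^2 + 5*v - 12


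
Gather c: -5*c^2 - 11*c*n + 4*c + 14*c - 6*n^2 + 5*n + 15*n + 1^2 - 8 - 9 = -5*c^2 + c*(18 - 11*n) - 6*n^2 + 20*n - 16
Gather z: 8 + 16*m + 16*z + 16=16*m + 16*z + 24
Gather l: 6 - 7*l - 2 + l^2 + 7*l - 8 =l^2 - 4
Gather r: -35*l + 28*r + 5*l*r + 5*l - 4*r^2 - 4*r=-30*l - 4*r^2 + r*(5*l + 24)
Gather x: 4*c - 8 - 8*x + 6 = 4*c - 8*x - 2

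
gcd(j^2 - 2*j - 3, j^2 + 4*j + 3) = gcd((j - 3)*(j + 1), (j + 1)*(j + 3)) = j + 1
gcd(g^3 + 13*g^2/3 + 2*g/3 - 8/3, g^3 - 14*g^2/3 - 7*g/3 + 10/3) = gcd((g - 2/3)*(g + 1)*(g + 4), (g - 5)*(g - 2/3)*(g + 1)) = g^2 + g/3 - 2/3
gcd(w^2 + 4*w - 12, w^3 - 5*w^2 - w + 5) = 1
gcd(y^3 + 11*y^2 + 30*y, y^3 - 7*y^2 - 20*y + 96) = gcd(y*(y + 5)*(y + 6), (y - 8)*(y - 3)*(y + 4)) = 1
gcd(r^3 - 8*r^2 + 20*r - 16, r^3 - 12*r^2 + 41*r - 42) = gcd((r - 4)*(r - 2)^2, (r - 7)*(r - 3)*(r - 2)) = r - 2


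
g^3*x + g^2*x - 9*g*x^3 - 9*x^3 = (g - 3*x)*(g + 3*x)*(g*x + x)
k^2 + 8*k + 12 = (k + 2)*(k + 6)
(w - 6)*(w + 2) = w^2 - 4*w - 12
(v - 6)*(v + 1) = v^2 - 5*v - 6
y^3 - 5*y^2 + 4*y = y*(y - 4)*(y - 1)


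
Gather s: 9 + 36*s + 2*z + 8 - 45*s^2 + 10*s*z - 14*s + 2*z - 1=-45*s^2 + s*(10*z + 22) + 4*z + 16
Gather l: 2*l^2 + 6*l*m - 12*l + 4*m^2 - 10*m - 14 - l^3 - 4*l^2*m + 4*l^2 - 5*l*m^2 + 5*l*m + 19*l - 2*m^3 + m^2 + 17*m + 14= -l^3 + l^2*(6 - 4*m) + l*(-5*m^2 + 11*m + 7) - 2*m^3 + 5*m^2 + 7*m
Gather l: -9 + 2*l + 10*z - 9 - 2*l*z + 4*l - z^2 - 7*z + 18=l*(6 - 2*z) - z^2 + 3*z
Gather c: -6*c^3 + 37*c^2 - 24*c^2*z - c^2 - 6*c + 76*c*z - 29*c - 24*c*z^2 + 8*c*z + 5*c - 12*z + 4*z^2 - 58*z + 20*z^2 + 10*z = -6*c^3 + c^2*(36 - 24*z) + c*(-24*z^2 + 84*z - 30) + 24*z^2 - 60*z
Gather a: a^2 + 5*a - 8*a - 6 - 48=a^2 - 3*a - 54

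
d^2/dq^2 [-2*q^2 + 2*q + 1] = -4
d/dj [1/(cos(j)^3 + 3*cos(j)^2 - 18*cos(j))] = 3*(sin(j) - 6*sin(j)/cos(j)^2 + 2*tan(j))/((cos(j) - 3)^2*(cos(j) + 6)^2)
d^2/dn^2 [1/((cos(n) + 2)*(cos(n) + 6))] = 2*(-2*sin(n)^4 + 9*sin(n)^2 + 63*cos(n) - 3*cos(3*n) + 45)/((cos(n) + 2)^3*(cos(n) + 6)^3)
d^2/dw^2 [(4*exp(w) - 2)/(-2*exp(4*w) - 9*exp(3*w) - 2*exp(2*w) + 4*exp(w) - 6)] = (-144*exp(8*w) - 664*exp(7*w) - 500*exp(6*w) + 1050*exp(5*w) + 876*exp(4*w) + 2280*exp(3*w) - 732*exp(2*w) - 160*exp(w) - 96)*exp(w)/(8*exp(12*w) + 108*exp(11*w) + 510*exp(10*w) + 897*exp(9*w) + 150*exp(8*w) - 312*exp(7*w) + 1274*exp(6*w) + 744*exp(5*w) - 912*exp(4*w) + 620*exp(3*w) + 504*exp(2*w) - 432*exp(w) + 216)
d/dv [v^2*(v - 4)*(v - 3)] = v*(4*v^2 - 21*v + 24)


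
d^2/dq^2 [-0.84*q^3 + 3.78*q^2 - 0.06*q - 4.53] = 7.56 - 5.04*q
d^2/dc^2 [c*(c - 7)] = 2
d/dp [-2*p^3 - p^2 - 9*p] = -6*p^2 - 2*p - 9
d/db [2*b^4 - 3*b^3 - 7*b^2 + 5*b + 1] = 8*b^3 - 9*b^2 - 14*b + 5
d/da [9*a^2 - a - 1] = 18*a - 1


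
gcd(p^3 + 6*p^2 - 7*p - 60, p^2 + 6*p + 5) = p + 5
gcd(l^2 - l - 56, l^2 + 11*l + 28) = l + 7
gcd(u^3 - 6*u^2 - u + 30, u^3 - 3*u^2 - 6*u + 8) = u + 2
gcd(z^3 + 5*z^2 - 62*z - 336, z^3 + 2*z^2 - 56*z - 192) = z^2 - 2*z - 48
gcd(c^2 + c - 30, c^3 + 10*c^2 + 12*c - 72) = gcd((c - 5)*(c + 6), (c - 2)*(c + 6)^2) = c + 6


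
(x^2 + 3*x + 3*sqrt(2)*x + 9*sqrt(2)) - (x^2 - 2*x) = 3*sqrt(2)*x + 5*x + 9*sqrt(2)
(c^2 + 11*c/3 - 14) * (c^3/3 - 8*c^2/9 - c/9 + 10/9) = c^5/3 + c^4/3 - 217*c^3/27 + 355*c^2/27 + 152*c/27 - 140/9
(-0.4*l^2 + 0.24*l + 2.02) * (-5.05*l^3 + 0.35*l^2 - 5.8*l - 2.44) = 2.02*l^5 - 1.352*l^4 - 7.797*l^3 + 0.291*l^2 - 12.3016*l - 4.9288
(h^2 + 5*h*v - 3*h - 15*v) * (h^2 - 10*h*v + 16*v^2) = h^4 - 5*h^3*v - 3*h^3 - 34*h^2*v^2 + 15*h^2*v + 80*h*v^3 + 102*h*v^2 - 240*v^3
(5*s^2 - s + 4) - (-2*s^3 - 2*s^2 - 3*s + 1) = 2*s^3 + 7*s^2 + 2*s + 3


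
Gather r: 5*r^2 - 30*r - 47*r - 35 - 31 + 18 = 5*r^2 - 77*r - 48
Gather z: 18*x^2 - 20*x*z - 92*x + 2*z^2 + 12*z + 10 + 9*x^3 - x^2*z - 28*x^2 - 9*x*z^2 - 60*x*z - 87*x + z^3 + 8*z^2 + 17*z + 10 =9*x^3 - 10*x^2 - 179*x + z^3 + z^2*(10 - 9*x) + z*(-x^2 - 80*x + 29) + 20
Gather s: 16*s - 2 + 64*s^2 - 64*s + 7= 64*s^2 - 48*s + 5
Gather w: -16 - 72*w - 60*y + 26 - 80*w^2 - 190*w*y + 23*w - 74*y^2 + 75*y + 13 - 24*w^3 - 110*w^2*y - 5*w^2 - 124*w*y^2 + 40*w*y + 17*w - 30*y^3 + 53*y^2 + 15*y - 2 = -24*w^3 + w^2*(-110*y - 85) + w*(-124*y^2 - 150*y - 32) - 30*y^3 - 21*y^2 + 30*y + 21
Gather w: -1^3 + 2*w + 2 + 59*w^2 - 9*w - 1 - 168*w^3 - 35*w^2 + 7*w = -168*w^3 + 24*w^2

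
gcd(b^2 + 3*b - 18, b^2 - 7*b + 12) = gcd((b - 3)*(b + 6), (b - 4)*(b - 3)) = b - 3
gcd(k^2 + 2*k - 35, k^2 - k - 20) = k - 5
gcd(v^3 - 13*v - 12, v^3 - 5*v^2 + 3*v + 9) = v + 1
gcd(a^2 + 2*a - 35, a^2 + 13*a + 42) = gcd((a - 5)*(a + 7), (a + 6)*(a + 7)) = a + 7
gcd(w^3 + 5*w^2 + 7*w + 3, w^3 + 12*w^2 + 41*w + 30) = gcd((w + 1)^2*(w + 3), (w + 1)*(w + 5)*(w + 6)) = w + 1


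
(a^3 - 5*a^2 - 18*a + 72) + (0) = a^3 - 5*a^2 - 18*a + 72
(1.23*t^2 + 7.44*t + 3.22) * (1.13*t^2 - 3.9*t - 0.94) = 1.3899*t^4 + 3.6102*t^3 - 26.5336*t^2 - 19.5516*t - 3.0268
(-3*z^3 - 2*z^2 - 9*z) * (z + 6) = -3*z^4 - 20*z^3 - 21*z^2 - 54*z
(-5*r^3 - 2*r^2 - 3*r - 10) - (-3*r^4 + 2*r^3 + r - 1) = 3*r^4 - 7*r^3 - 2*r^2 - 4*r - 9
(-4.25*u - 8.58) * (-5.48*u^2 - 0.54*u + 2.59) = 23.29*u^3 + 49.3134*u^2 - 6.3743*u - 22.2222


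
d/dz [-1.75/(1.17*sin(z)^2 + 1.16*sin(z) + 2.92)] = (4.095*sin(z) + 2.03)*cos(z)/(1.17*sin(z)^2 + 1.16*sin(z) + 2.92)^2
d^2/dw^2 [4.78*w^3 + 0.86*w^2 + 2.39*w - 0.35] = 28.68*w + 1.72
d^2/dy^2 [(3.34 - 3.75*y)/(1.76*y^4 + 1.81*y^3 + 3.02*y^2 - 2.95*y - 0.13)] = (-139.392*y^7 + 15.7836800000001*y^6 + 125.89287*y^5 + 211.046412*y^4 + 97.1393579999999*y^3 + 74.3510400000001*y^2 - 182.654448*y + 63.631518)/(5.451776*y^12 + 16.819968*y^11 + 45.362064*y^10 + 36.239053*y^9 + 20.243994*y^8 - 76.033521*y^7 - 28.682467*y^6 - 33.674841*y^5 + 79.541736*y^4 - 18.631588*y^3 - 3.240861*y^2 - 0.149565*y - 0.002197)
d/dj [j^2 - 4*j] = 2*j - 4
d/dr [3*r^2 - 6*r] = 6*r - 6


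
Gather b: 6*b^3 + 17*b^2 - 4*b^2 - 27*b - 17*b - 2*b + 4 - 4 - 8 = 6*b^3 + 13*b^2 - 46*b - 8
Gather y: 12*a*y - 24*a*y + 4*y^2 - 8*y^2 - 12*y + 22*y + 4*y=-4*y^2 + y*(14 - 12*a)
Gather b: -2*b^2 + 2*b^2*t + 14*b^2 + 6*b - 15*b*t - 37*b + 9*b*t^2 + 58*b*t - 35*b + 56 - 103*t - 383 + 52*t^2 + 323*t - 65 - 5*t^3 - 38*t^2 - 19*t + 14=b^2*(2*t + 12) + b*(9*t^2 + 43*t - 66) - 5*t^3 + 14*t^2 + 201*t - 378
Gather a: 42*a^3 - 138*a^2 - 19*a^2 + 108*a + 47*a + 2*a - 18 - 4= 42*a^3 - 157*a^2 + 157*a - 22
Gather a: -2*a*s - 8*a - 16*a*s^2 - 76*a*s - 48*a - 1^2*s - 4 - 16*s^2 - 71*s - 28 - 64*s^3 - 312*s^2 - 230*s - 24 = a*(-16*s^2 - 78*s - 56) - 64*s^3 - 328*s^2 - 302*s - 56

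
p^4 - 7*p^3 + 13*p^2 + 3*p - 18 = (p - 3)^2*(p - 2)*(p + 1)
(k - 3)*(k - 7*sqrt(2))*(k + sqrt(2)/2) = k^3 - 13*sqrt(2)*k^2/2 - 3*k^2 - 7*k + 39*sqrt(2)*k/2 + 21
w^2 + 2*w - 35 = (w - 5)*(w + 7)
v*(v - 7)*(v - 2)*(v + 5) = v^4 - 4*v^3 - 31*v^2 + 70*v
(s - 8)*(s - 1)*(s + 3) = s^3 - 6*s^2 - 19*s + 24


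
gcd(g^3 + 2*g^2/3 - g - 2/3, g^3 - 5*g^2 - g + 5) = g^2 - 1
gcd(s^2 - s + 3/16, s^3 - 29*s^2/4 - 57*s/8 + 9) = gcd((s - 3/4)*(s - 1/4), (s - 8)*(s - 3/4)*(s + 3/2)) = s - 3/4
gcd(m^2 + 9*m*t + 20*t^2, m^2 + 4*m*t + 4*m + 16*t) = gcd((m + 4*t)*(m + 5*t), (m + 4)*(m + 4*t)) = m + 4*t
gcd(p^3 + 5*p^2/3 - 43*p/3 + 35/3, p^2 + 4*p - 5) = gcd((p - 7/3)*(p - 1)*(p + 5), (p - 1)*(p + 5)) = p^2 + 4*p - 5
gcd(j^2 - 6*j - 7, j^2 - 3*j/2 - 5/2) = j + 1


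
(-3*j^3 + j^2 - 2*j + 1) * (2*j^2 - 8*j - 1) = -6*j^5 + 26*j^4 - 9*j^3 + 17*j^2 - 6*j - 1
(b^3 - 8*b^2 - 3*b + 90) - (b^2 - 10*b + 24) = b^3 - 9*b^2 + 7*b + 66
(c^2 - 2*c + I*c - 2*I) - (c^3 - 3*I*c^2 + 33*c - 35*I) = -c^3 + c^2 + 3*I*c^2 - 35*c + I*c + 33*I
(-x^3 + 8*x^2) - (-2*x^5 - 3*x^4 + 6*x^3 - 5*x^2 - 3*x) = 2*x^5 + 3*x^4 - 7*x^3 + 13*x^2 + 3*x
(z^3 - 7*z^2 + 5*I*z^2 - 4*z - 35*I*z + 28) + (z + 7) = z^3 - 7*z^2 + 5*I*z^2 - 3*z - 35*I*z + 35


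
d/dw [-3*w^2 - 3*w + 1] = -6*w - 3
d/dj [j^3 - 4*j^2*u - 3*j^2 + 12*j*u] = 3*j^2 - 8*j*u - 6*j + 12*u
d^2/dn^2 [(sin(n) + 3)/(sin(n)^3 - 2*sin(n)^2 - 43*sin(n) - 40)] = (-4*sin(n)^6 - 17*sin(n)^5 - 87*sin(n)^4 - 113*sin(n)^3 - 1263*sin(n)^2 - 1826*sin(n) + 7174)/((sin(n) - 8)^3*(sin(n) + 1)^2*(sin(n) + 5)^3)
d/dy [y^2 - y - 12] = 2*y - 1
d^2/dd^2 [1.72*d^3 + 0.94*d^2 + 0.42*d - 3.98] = 10.32*d + 1.88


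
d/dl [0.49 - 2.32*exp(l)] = -2.32*exp(l)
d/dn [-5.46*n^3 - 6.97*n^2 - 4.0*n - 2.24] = -16.38*n^2 - 13.94*n - 4.0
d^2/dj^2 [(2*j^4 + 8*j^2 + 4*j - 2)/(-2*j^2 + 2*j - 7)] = 8*(-2*j^6 + 6*j^5 - 27*j^4 + 44*j^3 - 57*j^2 + 36*j - 117)/(8*j^6 - 24*j^5 + 108*j^4 - 176*j^3 + 378*j^2 - 294*j + 343)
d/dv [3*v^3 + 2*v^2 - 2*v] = 9*v^2 + 4*v - 2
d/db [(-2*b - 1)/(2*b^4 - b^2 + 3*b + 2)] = (-4*b^4 + 2*b^2 - 6*b + (2*b + 1)*(8*b^3 - 2*b + 3) - 4)/(2*b^4 - b^2 + 3*b + 2)^2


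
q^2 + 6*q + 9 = (q + 3)^2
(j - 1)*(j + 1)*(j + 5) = j^3 + 5*j^2 - j - 5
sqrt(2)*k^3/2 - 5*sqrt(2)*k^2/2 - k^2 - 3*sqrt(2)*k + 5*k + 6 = (k - 6)*(k - sqrt(2))*(sqrt(2)*k/2 + sqrt(2)/2)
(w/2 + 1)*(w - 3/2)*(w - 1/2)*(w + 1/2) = w^4/2 + w^3/4 - 13*w^2/8 - w/16 + 3/8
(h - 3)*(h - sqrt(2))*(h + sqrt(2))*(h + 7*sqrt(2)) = h^4 - 3*h^3 + 7*sqrt(2)*h^3 - 21*sqrt(2)*h^2 - 2*h^2 - 14*sqrt(2)*h + 6*h + 42*sqrt(2)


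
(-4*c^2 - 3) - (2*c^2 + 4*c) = -6*c^2 - 4*c - 3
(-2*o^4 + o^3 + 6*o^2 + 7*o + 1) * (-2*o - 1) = 4*o^5 - 13*o^3 - 20*o^2 - 9*o - 1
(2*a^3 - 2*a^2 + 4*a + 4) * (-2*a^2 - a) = -4*a^5 + 2*a^4 - 6*a^3 - 12*a^2 - 4*a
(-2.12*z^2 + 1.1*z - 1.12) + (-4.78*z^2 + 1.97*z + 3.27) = -6.9*z^2 + 3.07*z + 2.15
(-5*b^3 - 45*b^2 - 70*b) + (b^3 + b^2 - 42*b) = -4*b^3 - 44*b^2 - 112*b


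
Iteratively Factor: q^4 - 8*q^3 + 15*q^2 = (q)*(q^3 - 8*q^2 + 15*q) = q*(q - 3)*(q^2 - 5*q) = q^2*(q - 3)*(q - 5)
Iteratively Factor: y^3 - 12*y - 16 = (y + 2)*(y^2 - 2*y - 8) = (y + 2)^2*(y - 4)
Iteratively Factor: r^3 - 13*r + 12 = (r - 1)*(r^2 + r - 12) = (r - 1)*(r + 4)*(r - 3)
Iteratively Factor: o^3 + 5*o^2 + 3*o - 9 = (o + 3)*(o^2 + 2*o - 3) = (o - 1)*(o + 3)*(o + 3)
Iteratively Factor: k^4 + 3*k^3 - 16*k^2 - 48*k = (k + 3)*(k^3 - 16*k) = (k - 4)*(k + 3)*(k^2 + 4*k) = (k - 4)*(k + 3)*(k + 4)*(k)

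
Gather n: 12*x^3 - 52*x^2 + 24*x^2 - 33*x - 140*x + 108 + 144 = 12*x^3 - 28*x^2 - 173*x + 252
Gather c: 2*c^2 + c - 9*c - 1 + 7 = 2*c^2 - 8*c + 6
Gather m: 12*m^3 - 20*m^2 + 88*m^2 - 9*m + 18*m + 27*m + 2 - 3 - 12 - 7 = 12*m^3 + 68*m^2 + 36*m - 20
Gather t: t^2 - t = t^2 - t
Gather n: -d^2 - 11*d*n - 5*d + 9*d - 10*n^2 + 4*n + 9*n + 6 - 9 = -d^2 + 4*d - 10*n^2 + n*(13 - 11*d) - 3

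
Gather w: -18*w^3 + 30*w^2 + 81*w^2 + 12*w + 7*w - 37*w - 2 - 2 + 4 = -18*w^3 + 111*w^2 - 18*w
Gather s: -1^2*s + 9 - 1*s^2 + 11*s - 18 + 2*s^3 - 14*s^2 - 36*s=2*s^3 - 15*s^2 - 26*s - 9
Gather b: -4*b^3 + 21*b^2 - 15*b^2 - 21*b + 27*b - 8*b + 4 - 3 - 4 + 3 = -4*b^3 + 6*b^2 - 2*b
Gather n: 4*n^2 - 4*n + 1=4*n^2 - 4*n + 1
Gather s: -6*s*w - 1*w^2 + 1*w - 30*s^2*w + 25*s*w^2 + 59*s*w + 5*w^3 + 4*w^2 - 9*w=-30*s^2*w + s*(25*w^2 + 53*w) + 5*w^3 + 3*w^2 - 8*w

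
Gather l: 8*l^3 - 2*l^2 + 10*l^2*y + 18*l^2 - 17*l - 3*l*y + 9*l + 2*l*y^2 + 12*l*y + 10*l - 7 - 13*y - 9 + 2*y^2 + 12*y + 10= 8*l^3 + l^2*(10*y + 16) + l*(2*y^2 + 9*y + 2) + 2*y^2 - y - 6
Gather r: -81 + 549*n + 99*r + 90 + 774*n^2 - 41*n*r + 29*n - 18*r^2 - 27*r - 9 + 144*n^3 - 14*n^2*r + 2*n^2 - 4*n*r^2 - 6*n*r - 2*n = 144*n^3 + 776*n^2 + 576*n + r^2*(-4*n - 18) + r*(-14*n^2 - 47*n + 72)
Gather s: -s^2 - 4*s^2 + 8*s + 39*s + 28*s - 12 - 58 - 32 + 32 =-5*s^2 + 75*s - 70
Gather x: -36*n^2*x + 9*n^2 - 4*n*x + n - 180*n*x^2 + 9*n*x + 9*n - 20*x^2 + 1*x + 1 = 9*n^2 + 10*n + x^2*(-180*n - 20) + x*(-36*n^2 + 5*n + 1) + 1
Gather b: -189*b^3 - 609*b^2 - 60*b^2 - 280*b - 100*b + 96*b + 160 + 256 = -189*b^3 - 669*b^2 - 284*b + 416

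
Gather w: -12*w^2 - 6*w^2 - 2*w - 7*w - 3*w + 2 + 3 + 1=-18*w^2 - 12*w + 6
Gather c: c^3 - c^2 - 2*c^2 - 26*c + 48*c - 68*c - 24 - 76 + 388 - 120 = c^3 - 3*c^2 - 46*c + 168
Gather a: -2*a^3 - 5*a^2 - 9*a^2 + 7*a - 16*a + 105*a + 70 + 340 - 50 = -2*a^3 - 14*a^2 + 96*a + 360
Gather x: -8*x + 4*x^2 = 4*x^2 - 8*x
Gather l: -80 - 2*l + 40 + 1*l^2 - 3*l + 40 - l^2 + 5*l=0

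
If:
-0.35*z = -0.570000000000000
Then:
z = 1.63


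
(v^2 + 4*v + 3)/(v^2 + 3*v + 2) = (v + 3)/(v + 2)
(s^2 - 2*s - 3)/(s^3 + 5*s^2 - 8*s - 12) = (s - 3)/(s^2 + 4*s - 12)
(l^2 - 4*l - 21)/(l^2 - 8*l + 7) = (l + 3)/(l - 1)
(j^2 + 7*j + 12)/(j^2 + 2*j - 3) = (j + 4)/(j - 1)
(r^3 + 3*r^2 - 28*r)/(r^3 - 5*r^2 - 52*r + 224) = r/(r - 8)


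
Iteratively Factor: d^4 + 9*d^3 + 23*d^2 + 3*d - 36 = (d + 3)*(d^3 + 6*d^2 + 5*d - 12) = (d - 1)*(d + 3)*(d^2 + 7*d + 12) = (d - 1)*(d + 3)*(d + 4)*(d + 3)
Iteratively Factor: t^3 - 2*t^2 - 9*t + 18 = (t - 3)*(t^2 + t - 6) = (t - 3)*(t - 2)*(t + 3)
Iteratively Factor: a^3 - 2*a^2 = (a)*(a^2 - 2*a) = a^2*(a - 2)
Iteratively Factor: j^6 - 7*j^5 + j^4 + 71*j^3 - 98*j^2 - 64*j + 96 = (j + 3)*(j^5 - 10*j^4 + 31*j^3 - 22*j^2 - 32*j + 32) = (j - 1)*(j + 3)*(j^4 - 9*j^3 + 22*j^2 - 32) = (j - 1)*(j + 1)*(j + 3)*(j^3 - 10*j^2 + 32*j - 32) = (j - 4)*(j - 1)*(j + 1)*(j + 3)*(j^2 - 6*j + 8) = (j - 4)*(j - 2)*(j - 1)*(j + 1)*(j + 3)*(j - 4)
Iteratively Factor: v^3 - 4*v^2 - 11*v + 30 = (v + 3)*(v^2 - 7*v + 10) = (v - 2)*(v + 3)*(v - 5)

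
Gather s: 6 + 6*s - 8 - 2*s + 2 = 4*s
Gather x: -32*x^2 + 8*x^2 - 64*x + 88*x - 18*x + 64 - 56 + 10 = -24*x^2 + 6*x + 18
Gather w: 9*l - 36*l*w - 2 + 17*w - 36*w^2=9*l - 36*w^2 + w*(17 - 36*l) - 2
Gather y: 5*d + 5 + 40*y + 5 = 5*d + 40*y + 10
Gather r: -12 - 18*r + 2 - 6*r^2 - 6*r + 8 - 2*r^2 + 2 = -8*r^2 - 24*r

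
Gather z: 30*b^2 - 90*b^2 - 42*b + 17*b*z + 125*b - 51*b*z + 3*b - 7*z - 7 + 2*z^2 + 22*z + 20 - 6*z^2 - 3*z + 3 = -60*b^2 + 86*b - 4*z^2 + z*(12 - 34*b) + 16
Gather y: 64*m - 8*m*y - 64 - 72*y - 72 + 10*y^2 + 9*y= 64*m + 10*y^2 + y*(-8*m - 63) - 136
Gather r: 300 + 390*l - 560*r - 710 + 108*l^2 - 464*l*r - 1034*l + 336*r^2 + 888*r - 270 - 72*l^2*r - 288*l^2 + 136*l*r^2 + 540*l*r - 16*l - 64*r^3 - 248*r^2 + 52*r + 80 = -180*l^2 - 660*l - 64*r^3 + r^2*(136*l + 88) + r*(-72*l^2 + 76*l + 380) - 600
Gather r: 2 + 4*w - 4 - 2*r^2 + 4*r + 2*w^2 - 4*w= -2*r^2 + 4*r + 2*w^2 - 2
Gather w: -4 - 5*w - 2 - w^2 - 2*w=-w^2 - 7*w - 6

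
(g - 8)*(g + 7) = g^2 - g - 56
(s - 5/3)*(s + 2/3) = s^2 - s - 10/9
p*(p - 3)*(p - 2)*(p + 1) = p^4 - 4*p^3 + p^2 + 6*p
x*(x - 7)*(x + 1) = x^3 - 6*x^2 - 7*x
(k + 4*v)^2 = k^2 + 8*k*v + 16*v^2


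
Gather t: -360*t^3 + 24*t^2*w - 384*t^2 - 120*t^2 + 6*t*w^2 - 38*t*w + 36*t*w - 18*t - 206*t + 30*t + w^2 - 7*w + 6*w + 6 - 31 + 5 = -360*t^3 + t^2*(24*w - 504) + t*(6*w^2 - 2*w - 194) + w^2 - w - 20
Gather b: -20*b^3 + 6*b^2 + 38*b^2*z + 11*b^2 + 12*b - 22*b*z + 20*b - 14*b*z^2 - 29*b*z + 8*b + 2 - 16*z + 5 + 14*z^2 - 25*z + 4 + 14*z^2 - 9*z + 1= -20*b^3 + b^2*(38*z + 17) + b*(-14*z^2 - 51*z + 40) + 28*z^2 - 50*z + 12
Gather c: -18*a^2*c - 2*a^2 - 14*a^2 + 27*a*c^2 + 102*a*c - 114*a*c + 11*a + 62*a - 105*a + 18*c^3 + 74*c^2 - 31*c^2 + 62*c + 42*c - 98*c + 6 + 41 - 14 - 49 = -16*a^2 - 32*a + 18*c^3 + c^2*(27*a + 43) + c*(-18*a^2 - 12*a + 6) - 16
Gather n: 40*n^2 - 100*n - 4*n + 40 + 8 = 40*n^2 - 104*n + 48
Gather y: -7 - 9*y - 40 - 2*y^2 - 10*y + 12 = -2*y^2 - 19*y - 35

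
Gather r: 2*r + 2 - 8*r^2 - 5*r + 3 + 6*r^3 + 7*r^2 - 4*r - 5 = 6*r^3 - r^2 - 7*r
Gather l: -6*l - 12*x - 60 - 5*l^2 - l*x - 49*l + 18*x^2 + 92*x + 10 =-5*l^2 + l*(-x - 55) + 18*x^2 + 80*x - 50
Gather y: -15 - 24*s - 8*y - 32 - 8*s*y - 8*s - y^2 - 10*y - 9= -32*s - y^2 + y*(-8*s - 18) - 56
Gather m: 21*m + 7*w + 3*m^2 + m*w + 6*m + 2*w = 3*m^2 + m*(w + 27) + 9*w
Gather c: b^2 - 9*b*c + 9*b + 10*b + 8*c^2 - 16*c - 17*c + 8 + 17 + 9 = b^2 + 19*b + 8*c^2 + c*(-9*b - 33) + 34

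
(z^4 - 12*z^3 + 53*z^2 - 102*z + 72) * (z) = z^5 - 12*z^4 + 53*z^3 - 102*z^2 + 72*z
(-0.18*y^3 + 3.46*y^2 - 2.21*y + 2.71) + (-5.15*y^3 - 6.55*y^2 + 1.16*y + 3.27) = -5.33*y^3 - 3.09*y^2 - 1.05*y + 5.98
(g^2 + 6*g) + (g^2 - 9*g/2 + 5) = 2*g^2 + 3*g/2 + 5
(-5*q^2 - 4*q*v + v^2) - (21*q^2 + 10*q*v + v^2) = -26*q^2 - 14*q*v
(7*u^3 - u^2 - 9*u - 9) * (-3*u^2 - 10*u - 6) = -21*u^5 - 67*u^4 - 5*u^3 + 123*u^2 + 144*u + 54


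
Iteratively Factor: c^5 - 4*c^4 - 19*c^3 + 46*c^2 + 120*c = (c)*(c^4 - 4*c^3 - 19*c^2 + 46*c + 120) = c*(c + 3)*(c^3 - 7*c^2 + 2*c + 40) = c*(c - 5)*(c + 3)*(c^2 - 2*c - 8) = c*(c - 5)*(c - 4)*(c + 3)*(c + 2)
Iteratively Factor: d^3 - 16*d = (d)*(d^2 - 16) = d*(d - 4)*(d + 4)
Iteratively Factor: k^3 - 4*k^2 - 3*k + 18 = (k - 3)*(k^2 - k - 6) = (k - 3)*(k + 2)*(k - 3)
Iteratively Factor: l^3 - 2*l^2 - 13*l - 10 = (l - 5)*(l^2 + 3*l + 2) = (l - 5)*(l + 2)*(l + 1)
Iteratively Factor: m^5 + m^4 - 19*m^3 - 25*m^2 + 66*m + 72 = (m + 3)*(m^4 - 2*m^3 - 13*m^2 + 14*m + 24) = (m + 3)^2*(m^3 - 5*m^2 + 2*m + 8) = (m - 4)*(m + 3)^2*(m^2 - m - 2) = (m - 4)*(m + 1)*(m + 3)^2*(m - 2)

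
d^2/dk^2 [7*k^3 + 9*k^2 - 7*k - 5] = 42*k + 18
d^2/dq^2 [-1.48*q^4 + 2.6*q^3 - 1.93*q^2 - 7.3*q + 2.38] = -17.76*q^2 + 15.6*q - 3.86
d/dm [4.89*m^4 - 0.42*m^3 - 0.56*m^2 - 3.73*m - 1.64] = 19.56*m^3 - 1.26*m^2 - 1.12*m - 3.73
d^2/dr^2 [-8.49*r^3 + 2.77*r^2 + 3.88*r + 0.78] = 5.54 - 50.94*r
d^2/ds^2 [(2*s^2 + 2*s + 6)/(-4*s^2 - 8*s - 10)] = 2*(4*s^3 - 6*s^2 - 42*s - 23)/(8*s^6 + 48*s^5 + 156*s^4 + 304*s^3 + 390*s^2 + 300*s + 125)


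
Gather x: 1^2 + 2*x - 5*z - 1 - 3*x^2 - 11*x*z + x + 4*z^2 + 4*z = -3*x^2 + x*(3 - 11*z) + 4*z^2 - z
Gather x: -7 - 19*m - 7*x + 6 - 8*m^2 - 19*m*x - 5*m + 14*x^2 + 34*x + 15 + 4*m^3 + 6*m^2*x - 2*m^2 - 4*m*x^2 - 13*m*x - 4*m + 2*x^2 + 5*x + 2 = 4*m^3 - 10*m^2 - 28*m + x^2*(16 - 4*m) + x*(6*m^2 - 32*m + 32) + 16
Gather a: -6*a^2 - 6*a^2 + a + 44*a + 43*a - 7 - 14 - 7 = -12*a^2 + 88*a - 28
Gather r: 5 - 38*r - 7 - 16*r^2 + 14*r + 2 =-16*r^2 - 24*r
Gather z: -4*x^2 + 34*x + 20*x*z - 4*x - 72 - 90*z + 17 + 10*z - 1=-4*x^2 + 30*x + z*(20*x - 80) - 56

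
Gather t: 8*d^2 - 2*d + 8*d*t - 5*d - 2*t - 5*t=8*d^2 - 7*d + t*(8*d - 7)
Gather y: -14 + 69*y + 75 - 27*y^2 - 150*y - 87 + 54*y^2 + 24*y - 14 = 27*y^2 - 57*y - 40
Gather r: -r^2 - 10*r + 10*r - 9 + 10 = 1 - r^2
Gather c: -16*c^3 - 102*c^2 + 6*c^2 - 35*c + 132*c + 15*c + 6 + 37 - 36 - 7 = -16*c^3 - 96*c^2 + 112*c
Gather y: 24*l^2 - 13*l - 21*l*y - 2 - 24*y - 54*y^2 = 24*l^2 - 13*l - 54*y^2 + y*(-21*l - 24) - 2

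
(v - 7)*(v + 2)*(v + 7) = v^3 + 2*v^2 - 49*v - 98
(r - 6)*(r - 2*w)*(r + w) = r^3 - r^2*w - 6*r^2 - 2*r*w^2 + 6*r*w + 12*w^2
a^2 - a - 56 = (a - 8)*(a + 7)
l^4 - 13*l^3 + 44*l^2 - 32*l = l*(l - 8)*(l - 4)*(l - 1)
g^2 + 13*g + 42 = (g + 6)*(g + 7)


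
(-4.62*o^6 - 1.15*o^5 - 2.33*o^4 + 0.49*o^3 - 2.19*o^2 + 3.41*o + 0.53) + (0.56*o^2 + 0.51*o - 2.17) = -4.62*o^6 - 1.15*o^5 - 2.33*o^4 + 0.49*o^3 - 1.63*o^2 + 3.92*o - 1.64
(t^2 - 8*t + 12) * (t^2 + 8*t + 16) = t^4 - 36*t^2 - 32*t + 192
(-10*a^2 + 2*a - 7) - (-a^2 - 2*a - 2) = -9*a^2 + 4*a - 5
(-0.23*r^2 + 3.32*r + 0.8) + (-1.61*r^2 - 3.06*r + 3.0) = -1.84*r^2 + 0.26*r + 3.8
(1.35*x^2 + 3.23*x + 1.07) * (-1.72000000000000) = -2.322*x^2 - 5.5556*x - 1.8404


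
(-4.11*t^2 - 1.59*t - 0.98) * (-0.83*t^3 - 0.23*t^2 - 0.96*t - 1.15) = 3.4113*t^5 + 2.265*t^4 + 5.1247*t^3 + 6.4783*t^2 + 2.7693*t + 1.127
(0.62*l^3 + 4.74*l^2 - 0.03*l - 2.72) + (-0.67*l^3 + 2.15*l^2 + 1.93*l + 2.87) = -0.05*l^3 + 6.89*l^2 + 1.9*l + 0.15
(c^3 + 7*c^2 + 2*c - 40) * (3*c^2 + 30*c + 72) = 3*c^5 + 51*c^4 + 288*c^3 + 444*c^2 - 1056*c - 2880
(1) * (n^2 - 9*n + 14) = n^2 - 9*n + 14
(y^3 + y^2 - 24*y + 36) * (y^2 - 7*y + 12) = y^5 - 6*y^4 - 19*y^3 + 216*y^2 - 540*y + 432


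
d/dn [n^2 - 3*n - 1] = 2*n - 3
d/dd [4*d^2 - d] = 8*d - 1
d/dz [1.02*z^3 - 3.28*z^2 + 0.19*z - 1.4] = 3.06*z^2 - 6.56*z + 0.19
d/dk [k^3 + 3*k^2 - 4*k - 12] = 3*k^2 + 6*k - 4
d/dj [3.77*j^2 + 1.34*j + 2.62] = 7.54*j + 1.34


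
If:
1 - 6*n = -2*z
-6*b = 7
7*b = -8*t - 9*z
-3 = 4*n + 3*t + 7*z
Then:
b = -7/6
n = -2/7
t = 107/42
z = -19/14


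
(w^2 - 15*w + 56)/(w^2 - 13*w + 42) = (w - 8)/(w - 6)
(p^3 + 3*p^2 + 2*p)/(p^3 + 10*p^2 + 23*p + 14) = p/(p + 7)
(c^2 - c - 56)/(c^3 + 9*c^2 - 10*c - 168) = (c - 8)/(c^2 + 2*c - 24)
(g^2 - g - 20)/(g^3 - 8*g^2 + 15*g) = (g + 4)/(g*(g - 3))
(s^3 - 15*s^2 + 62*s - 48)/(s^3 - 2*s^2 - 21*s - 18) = (s^2 - 9*s + 8)/(s^2 + 4*s + 3)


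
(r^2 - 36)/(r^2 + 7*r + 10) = (r^2 - 36)/(r^2 + 7*r + 10)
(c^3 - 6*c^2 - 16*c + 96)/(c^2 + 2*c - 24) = (c^2 - 2*c - 24)/(c + 6)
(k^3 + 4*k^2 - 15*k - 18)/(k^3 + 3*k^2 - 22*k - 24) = (k - 3)/(k - 4)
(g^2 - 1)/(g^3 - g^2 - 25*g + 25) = (g + 1)/(g^2 - 25)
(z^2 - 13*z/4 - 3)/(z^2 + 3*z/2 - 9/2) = (4*z^2 - 13*z - 12)/(2*(2*z^2 + 3*z - 9))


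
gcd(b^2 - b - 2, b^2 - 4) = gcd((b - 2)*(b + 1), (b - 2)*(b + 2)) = b - 2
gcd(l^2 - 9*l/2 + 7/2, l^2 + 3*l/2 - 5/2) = l - 1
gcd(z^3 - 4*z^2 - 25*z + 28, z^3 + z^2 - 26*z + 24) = z - 1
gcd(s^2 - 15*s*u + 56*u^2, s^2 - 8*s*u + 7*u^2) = s - 7*u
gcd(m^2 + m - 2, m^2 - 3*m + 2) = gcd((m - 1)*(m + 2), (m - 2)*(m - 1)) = m - 1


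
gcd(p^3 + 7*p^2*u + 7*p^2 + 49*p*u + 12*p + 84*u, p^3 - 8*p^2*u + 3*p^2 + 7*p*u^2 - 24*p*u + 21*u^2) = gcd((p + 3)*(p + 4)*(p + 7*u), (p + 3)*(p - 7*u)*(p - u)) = p + 3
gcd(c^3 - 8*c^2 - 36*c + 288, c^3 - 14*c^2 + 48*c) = c^2 - 14*c + 48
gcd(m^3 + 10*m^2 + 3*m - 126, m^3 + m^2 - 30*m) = m + 6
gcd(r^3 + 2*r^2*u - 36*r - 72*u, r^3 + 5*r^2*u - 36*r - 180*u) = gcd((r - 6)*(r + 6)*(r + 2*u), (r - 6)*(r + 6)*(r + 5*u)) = r^2 - 36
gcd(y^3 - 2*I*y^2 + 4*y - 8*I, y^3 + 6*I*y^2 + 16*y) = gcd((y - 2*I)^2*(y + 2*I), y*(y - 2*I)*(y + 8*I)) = y - 2*I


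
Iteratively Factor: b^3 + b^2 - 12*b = (b)*(b^2 + b - 12) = b*(b + 4)*(b - 3)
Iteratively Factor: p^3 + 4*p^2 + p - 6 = (p + 3)*(p^2 + p - 2) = (p - 1)*(p + 3)*(p + 2)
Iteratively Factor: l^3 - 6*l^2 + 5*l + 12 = (l + 1)*(l^2 - 7*l + 12) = (l - 3)*(l + 1)*(l - 4)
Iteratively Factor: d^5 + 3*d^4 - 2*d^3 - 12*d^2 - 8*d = (d)*(d^4 + 3*d^3 - 2*d^2 - 12*d - 8) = d*(d - 2)*(d^3 + 5*d^2 + 8*d + 4) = d*(d - 2)*(d + 1)*(d^2 + 4*d + 4) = d*(d - 2)*(d + 1)*(d + 2)*(d + 2)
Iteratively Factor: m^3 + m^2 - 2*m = (m + 2)*(m^2 - m) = m*(m + 2)*(m - 1)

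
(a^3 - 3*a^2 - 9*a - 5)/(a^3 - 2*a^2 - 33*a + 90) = (a^2 + 2*a + 1)/(a^2 + 3*a - 18)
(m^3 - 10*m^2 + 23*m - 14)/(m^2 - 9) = (m^3 - 10*m^2 + 23*m - 14)/(m^2 - 9)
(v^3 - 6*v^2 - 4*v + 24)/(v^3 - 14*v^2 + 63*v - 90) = (v^2 - 4)/(v^2 - 8*v + 15)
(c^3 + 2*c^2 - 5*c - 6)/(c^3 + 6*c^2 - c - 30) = (c + 1)/(c + 5)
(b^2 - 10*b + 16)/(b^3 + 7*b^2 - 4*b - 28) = (b - 8)/(b^2 + 9*b + 14)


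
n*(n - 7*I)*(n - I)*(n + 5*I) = n^4 - 3*I*n^3 + 33*n^2 - 35*I*n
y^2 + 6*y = y*(y + 6)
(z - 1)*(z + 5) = z^2 + 4*z - 5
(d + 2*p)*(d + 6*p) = d^2 + 8*d*p + 12*p^2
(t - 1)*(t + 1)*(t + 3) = t^3 + 3*t^2 - t - 3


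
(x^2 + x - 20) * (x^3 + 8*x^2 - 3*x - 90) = x^5 + 9*x^4 - 15*x^3 - 253*x^2 - 30*x + 1800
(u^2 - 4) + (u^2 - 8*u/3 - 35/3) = 2*u^2 - 8*u/3 - 47/3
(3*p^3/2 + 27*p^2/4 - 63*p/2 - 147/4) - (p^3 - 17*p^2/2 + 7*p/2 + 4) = p^3/2 + 61*p^2/4 - 35*p - 163/4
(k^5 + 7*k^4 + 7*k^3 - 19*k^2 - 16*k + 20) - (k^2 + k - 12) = k^5 + 7*k^4 + 7*k^3 - 20*k^2 - 17*k + 32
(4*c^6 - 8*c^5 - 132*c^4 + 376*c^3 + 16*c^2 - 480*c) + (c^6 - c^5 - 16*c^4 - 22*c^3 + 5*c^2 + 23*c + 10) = 5*c^6 - 9*c^5 - 148*c^4 + 354*c^3 + 21*c^2 - 457*c + 10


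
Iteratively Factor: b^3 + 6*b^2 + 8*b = (b)*(b^2 + 6*b + 8) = b*(b + 4)*(b + 2)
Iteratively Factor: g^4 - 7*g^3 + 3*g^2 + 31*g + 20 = (g + 1)*(g^3 - 8*g^2 + 11*g + 20) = (g + 1)^2*(g^2 - 9*g + 20) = (g - 5)*(g + 1)^2*(g - 4)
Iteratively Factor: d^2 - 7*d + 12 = (d - 4)*(d - 3)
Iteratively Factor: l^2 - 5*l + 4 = (l - 1)*(l - 4)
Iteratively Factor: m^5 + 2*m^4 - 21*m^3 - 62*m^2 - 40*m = (m - 5)*(m^4 + 7*m^3 + 14*m^2 + 8*m) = (m - 5)*(m + 4)*(m^3 + 3*m^2 + 2*m) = (m - 5)*(m + 2)*(m + 4)*(m^2 + m) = (m - 5)*(m + 1)*(m + 2)*(m + 4)*(m)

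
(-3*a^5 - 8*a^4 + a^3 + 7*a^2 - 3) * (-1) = 3*a^5 + 8*a^4 - a^3 - 7*a^2 + 3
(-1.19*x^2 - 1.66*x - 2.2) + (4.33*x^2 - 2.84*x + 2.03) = 3.14*x^2 - 4.5*x - 0.17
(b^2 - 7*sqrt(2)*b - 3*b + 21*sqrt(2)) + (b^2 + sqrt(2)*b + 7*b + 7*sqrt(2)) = 2*b^2 - 6*sqrt(2)*b + 4*b + 28*sqrt(2)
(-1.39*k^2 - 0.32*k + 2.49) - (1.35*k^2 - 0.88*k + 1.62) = -2.74*k^2 + 0.56*k + 0.87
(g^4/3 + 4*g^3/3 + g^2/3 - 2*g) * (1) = g^4/3 + 4*g^3/3 + g^2/3 - 2*g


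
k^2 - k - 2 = (k - 2)*(k + 1)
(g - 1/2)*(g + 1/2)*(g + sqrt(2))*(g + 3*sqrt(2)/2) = g^4 + 5*sqrt(2)*g^3/2 + 11*g^2/4 - 5*sqrt(2)*g/8 - 3/4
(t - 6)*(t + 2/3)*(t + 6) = t^3 + 2*t^2/3 - 36*t - 24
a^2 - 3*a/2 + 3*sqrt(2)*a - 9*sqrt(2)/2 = (a - 3/2)*(a + 3*sqrt(2))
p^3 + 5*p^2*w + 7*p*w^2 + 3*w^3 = (p + w)^2*(p + 3*w)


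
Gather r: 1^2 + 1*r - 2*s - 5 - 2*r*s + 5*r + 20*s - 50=r*(6 - 2*s) + 18*s - 54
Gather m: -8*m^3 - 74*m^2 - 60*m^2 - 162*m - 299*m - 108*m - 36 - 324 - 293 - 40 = -8*m^3 - 134*m^2 - 569*m - 693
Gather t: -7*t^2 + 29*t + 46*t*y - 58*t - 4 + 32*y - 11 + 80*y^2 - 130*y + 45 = -7*t^2 + t*(46*y - 29) + 80*y^2 - 98*y + 30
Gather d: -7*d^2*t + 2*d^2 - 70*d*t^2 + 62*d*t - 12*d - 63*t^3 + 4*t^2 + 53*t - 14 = d^2*(2 - 7*t) + d*(-70*t^2 + 62*t - 12) - 63*t^3 + 4*t^2 + 53*t - 14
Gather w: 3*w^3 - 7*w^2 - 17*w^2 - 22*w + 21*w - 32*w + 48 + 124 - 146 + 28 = 3*w^3 - 24*w^2 - 33*w + 54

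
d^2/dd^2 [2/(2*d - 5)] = 16/(2*d - 5)^3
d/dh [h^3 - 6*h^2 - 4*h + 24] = 3*h^2 - 12*h - 4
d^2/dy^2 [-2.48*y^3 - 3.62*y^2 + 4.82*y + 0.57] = -14.88*y - 7.24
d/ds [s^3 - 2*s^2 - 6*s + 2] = 3*s^2 - 4*s - 6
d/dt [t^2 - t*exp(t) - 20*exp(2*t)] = -t*exp(t) + 2*t - 40*exp(2*t) - exp(t)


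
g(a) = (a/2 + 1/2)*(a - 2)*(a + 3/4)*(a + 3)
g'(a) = (a/2 + 1/2)*(a - 2)*(a + 3/4) + (a/2 + 1/2)*(a - 2)*(a + 3) + (a/2 + 1/2)*(a + 3/4)*(a + 3) + (a - 2)*(a + 3/4)*(a + 3)/2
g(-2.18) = -2.89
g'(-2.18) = 1.64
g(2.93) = 39.88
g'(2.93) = 70.59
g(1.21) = -7.20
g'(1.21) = 0.47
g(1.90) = -1.88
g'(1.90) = 17.08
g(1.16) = -7.21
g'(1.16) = -0.26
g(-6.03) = 323.09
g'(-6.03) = -272.29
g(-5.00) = 119.00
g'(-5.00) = -134.25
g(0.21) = -3.34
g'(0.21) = -5.41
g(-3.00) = 0.00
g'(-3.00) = -11.25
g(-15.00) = 20349.00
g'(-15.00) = -5774.25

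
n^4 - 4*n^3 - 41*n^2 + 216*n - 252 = (n - 6)*(n - 3)*(n - 2)*(n + 7)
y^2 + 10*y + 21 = (y + 3)*(y + 7)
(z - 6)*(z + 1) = z^2 - 5*z - 6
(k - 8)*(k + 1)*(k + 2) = k^3 - 5*k^2 - 22*k - 16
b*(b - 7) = b^2 - 7*b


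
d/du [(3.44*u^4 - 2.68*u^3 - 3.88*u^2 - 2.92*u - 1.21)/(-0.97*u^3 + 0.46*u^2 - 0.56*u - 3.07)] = (-3.3368*u^6 + 3.1648*u^5 - 10.7756*u^4 - 44.9064*u^3 + 24.6777*u^2 + 24.9364*u + 8.2868)/(0.9409*u^6 - 0.8924*u^5 + 1.298*u^4 + 5.4406*u^3 - 2.5108*u^2 + 3.4384*u + 9.4249)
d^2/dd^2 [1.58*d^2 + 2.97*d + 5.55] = 3.16000000000000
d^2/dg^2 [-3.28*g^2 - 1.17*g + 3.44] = -6.56000000000000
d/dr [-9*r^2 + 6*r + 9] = 6 - 18*r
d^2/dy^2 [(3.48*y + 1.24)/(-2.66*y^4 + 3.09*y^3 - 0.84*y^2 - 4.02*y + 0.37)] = (-295.477056*y^7 + 282.181312*y^6 + 59.74308*y^5 + 85.5226080000001*y^4 - 161.408592*y^3 + 120.26784*y^2 - 23.106744*y - 51.20088)/(18.821096*y^12 - 65.590812*y^11 + 94.02435*y^10 + 14.402331*y^9 - 176.413944*y^8 + 180.74997*y^7 + 51.388065*y^6 - 159.274044*y^5 + 68.60985*y^4 + 56.199249*y^3 - 17.593056*y^2 + 1.651014*y - 0.050653)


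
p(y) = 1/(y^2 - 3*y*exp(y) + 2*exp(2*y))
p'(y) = (3*y*exp(y) - 2*y - 4*exp(2*y) + 3*exp(y))/(y^2 - 3*y*exp(y) + 2*exp(2*y))^2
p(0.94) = 0.15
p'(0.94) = -0.29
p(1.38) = 0.06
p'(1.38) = -0.13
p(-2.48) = 0.15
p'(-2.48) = 0.10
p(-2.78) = 0.12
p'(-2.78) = 0.08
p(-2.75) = 0.12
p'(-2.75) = 0.08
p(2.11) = 0.01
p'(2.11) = -0.03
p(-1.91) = 0.22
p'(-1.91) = 0.16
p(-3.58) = 0.08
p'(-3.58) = 0.04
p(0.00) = 0.50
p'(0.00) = -0.25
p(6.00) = 0.00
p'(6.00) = 0.00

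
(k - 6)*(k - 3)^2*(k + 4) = k^4 - 8*k^3 - 3*k^2 + 126*k - 216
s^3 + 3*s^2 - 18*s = s*(s - 3)*(s + 6)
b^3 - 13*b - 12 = (b - 4)*(b + 1)*(b + 3)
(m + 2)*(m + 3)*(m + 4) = m^3 + 9*m^2 + 26*m + 24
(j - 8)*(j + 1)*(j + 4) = j^3 - 3*j^2 - 36*j - 32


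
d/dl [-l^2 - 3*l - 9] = -2*l - 3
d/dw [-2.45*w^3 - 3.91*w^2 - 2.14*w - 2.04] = -7.35*w^2 - 7.82*w - 2.14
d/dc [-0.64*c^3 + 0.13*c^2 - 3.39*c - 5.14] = -1.92*c^2 + 0.26*c - 3.39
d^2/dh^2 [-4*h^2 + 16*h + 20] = -8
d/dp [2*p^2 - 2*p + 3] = 4*p - 2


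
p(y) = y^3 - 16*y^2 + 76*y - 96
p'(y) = 3*y^2 - 32*y + 76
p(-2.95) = -485.11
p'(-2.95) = 196.51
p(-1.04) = -193.47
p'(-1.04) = 112.52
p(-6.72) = -1632.72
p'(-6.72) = 426.52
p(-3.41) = -580.86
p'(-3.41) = 220.00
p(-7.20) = -1845.89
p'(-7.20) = 461.92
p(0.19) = -82.13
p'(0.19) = 70.03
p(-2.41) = -386.09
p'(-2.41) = 170.54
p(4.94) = 9.54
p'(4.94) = -8.87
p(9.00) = 21.00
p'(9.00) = 31.00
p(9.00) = 21.00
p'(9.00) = 31.00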